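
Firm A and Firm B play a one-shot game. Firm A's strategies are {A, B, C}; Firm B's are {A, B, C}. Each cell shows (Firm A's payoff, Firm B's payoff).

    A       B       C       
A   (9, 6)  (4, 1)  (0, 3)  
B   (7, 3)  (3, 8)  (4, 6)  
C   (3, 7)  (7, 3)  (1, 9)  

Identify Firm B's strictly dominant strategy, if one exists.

No strictly dominant strategy

Check whether one of Firm B's strategies beats all alternatives regardless of what the opponent does.
A is not dominant: against B, B gives 8 > 3.
B is not dominant: against A, A gives 6 > 1.
C is not dominant: against A, A gives 6 > 3.
No single strategy is best against every opponent action.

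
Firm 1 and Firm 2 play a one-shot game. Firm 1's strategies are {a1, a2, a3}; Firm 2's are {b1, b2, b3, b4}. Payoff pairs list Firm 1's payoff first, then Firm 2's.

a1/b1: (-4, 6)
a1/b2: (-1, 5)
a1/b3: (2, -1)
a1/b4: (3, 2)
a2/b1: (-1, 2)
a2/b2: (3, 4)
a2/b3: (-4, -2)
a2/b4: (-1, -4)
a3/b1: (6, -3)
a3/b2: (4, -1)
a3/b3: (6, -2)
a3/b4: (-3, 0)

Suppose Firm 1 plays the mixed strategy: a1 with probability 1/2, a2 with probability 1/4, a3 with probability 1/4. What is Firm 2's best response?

b2

Compute Firm 2's expected payoff from each pure strategy against the given mix.
b1: (1/2)·6 + (1/4)·2 + (1/4)·(-3) = 11/4
b2: (1/2)·5 + (1/4)·4 + (1/4)·(-1) = 13/4
b3: (1/2)·(-1) + (1/4)·(-2) + (1/4)·(-2) = -3/2
b4: (1/2)·2 + (1/4)·(-4) + (1/4)·0 = 0
Highest expected payoff is 13/4, from b2.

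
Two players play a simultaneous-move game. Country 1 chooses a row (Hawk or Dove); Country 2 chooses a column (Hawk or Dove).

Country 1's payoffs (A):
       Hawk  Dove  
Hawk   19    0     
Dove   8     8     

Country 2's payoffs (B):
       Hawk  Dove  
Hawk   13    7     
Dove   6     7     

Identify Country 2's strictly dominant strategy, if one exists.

No strictly dominant strategy

Check whether one of Country 2's strategies beats all alternatives regardless of what the opponent does.
Hawk is not dominant: against Dove, Dove gives 7 > 6.
Dove is not dominant: against Hawk, Hawk gives 13 > 7.
No single strategy is best against every opponent action.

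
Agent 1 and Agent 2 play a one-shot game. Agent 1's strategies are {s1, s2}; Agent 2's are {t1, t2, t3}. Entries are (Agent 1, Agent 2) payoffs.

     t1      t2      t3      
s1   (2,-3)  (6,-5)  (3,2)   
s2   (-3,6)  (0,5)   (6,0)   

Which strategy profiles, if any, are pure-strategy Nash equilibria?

Find each player's best response to every opponent strategy; NE are the intersections.
Agent 1's best responses — vs t1: s1 (payoff 2); vs t2: s1 (payoff 6); vs t3: s2 (payoff 6).
Agent 2's best responses — vs s1: t3 (payoff 2); vs s2: t1 (payoff 6).
No cell has both players best-responding. For instance, Agent 1's best reply to t3 is s2, but against s2 Agent 2 prefers t1 over t3.

None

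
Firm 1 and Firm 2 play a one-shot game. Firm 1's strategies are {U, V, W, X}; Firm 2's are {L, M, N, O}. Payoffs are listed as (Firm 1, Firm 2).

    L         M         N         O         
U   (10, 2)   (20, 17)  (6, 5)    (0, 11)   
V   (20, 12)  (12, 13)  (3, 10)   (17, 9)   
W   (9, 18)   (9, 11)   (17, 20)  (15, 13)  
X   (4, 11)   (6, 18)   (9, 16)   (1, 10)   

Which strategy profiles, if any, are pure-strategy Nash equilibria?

(U, M) and (W, N)

A profile is a Nash equilibrium when each player is best-responding to the other.
Firm 1's best responses — vs L: V (payoff 20); vs M: U (payoff 20); vs N: W (payoff 17); vs O: V (payoff 17).
Firm 2's best responses — vs U: M (payoff 17); vs V: M (payoff 13); vs W: N (payoff 20); vs X: M (payoff 18).
Mutual best responses occur at (U, M) and (W, N); at each, neither player gains by switching.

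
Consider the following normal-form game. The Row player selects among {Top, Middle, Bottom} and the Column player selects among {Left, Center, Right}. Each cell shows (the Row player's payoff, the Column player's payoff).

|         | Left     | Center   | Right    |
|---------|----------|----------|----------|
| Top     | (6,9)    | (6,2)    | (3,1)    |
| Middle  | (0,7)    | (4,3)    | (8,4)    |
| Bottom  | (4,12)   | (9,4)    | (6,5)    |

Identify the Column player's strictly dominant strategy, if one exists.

A strategy is strictly dominant if it gives the Column player a strictly higher payoff than every other strategy, against every choice by the opponent.
Left strictly dominates: vs Top: 9 > each of {2, 1}; vs Middle: 7 > each of {3, 4}; vs Bottom: 12 > each of {4, 5}.

Left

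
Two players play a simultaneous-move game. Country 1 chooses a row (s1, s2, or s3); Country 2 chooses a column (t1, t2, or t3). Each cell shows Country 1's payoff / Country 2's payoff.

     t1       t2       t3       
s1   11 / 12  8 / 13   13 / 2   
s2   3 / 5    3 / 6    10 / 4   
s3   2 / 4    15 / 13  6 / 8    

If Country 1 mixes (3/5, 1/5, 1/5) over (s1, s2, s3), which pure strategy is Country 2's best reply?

t2

Country 2's best reply maximizes expected payoff against the mix.
t1: (3/5)·12 + (1/5)·5 + (1/5)·4 = 9
t2: (3/5)·13 + (1/5)·6 + (1/5)·13 = 58/5
t3: (3/5)·2 + (1/5)·4 + (1/5)·8 = 18/5
Highest expected payoff is 58/5, from t2.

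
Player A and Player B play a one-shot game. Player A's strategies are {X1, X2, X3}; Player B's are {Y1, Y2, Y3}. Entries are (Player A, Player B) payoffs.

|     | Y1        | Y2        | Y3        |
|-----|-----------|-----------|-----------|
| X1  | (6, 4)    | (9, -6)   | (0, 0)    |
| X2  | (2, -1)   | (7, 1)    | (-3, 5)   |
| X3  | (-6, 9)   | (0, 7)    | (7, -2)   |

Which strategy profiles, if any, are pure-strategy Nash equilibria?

A profile is a Nash equilibrium when each player is best-responding to the other.
Player A's best responses — vs Y1: X1 (payoff 6); vs Y2: X1 (payoff 9); vs Y3: X3 (payoff 7).
Player B's best responses — vs X1: Y1 (payoff 4); vs X2: Y3 (payoff 5); vs X3: Y1 (payoff 9).
The only mutual best response is (X1, Y1); neither player gains by switching there.

(X1, Y1)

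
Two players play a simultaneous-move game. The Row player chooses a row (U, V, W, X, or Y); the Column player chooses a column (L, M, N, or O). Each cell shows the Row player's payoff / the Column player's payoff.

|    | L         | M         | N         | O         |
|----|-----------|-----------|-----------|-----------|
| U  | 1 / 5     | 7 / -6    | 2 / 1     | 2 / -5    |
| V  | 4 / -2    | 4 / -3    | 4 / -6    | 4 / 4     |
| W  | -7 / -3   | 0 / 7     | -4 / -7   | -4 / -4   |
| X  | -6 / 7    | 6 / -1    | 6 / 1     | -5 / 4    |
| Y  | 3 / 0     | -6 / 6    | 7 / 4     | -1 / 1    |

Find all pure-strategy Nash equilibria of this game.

(V, O)

A profile is a Nash equilibrium when each player is best-responding to the other.
The Row player's best responses — vs L: V (payoff 4); vs M: U (payoff 7); vs N: Y (payoff 7); vs O: V (payoff 4).
The Column player's best responses — vs U: L (payoff 5); vs V: O (payoff 4); vs W: M (payoff 7); vs X: L (payoff 7); vs Y: M (payoff 6).
The only mutual best response is (V, O); neither player gains by switching there.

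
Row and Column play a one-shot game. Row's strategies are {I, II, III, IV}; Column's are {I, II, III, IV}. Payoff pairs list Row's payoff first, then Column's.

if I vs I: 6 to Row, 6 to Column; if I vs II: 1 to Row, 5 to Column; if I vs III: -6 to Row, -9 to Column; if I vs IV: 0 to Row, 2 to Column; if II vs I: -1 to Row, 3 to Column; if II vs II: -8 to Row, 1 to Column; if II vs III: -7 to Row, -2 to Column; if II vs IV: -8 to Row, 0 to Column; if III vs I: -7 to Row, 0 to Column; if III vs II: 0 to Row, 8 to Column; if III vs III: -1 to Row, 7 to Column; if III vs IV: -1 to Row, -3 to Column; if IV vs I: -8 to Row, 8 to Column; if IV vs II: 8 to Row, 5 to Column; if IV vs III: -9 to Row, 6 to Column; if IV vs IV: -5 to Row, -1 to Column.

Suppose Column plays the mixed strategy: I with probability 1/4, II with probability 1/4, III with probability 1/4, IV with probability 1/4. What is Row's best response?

Compute Row's expected payoff from each pure strategy against the given mix.
I: (1/4)·6 + (1/4)·1 + (1/4)·(-6) + (1/4)·0 = 1/4
II: (1/4)·(-1) + (1/4)·(-8) + (1/4)·(-7) + (1/4)·(-8) = -6
III: (1/4)·(-7) + (1/4)·0 + (1/4)·(-1) + (1/4)·(-1) = -9/4
IV: (1/4)·(-8) + (1/4)·8 + (1/4)·(-9) + (1/4)·(-5) = -7/2
Highest expected payoff is 1/4, from I.

I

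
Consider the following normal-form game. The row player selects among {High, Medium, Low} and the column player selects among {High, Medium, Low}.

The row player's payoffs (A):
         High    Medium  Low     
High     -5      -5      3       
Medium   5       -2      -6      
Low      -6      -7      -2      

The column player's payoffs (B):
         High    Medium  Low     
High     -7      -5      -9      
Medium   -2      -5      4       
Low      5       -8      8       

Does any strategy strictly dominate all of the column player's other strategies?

No strictly dominant strategy

A strategy is strictly dominant if it gives the column player a strictly higher payoff than every other strategy, against every choice by the opponent.
High is not dominant: against High, Medium gives -5 > -7.
Medium is not dominant: against Medium, High gives -2 > -5.
Low is not dominant: against High, High gives -7 > -9.
No single strategy is best against every opponent action.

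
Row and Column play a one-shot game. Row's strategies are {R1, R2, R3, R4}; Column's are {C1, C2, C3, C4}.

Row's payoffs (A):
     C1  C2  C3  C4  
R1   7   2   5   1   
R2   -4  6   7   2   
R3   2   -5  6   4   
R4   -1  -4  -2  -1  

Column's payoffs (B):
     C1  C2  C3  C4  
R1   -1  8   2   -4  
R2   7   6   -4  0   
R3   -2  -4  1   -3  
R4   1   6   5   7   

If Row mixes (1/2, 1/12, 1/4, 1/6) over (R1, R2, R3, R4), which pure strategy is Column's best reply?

Column's best reply maximizes expected payoff against the mix.
C1: (1/2)·(-1) + (1/12)·7 + (1/4)·(-2) + (1/6)·1 = -1/4
C2: (1/2)·8 + (1/12)·6 + (1/4)·(-4) + (1/6)·6 = 9/2
C3: (1/2)·2 + (1/12)·(-4) + (1/4)·1 + (1/6)·5 = 7/4
C4: (1/2)·(-4) + (1/12)·0 + (1/4)·(-3) + (1/6)·7 = -19/12
Highest expected payoff is 9/2, from C2.

C2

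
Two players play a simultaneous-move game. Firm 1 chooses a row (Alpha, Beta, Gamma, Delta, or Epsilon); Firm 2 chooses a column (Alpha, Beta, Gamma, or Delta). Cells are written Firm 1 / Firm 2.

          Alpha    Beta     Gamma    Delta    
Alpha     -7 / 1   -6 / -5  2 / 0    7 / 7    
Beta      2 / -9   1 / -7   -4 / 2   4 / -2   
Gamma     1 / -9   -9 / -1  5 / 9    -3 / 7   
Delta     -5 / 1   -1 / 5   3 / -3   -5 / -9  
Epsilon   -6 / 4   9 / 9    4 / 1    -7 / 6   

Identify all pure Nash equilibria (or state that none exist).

Check mutual best responses: a cell is a NE iff neither player can gain by unilaterally deviating.
Firm 1's best responses — vs Alpha: Beta (payoff 2); vs Beta: Epsilon (payoff 9); vs Gamma: Gamma (payoff 5); vs Delta: Alpha (payoff 7).
Firm 2's best responses — vs Alpha: Delta (payoff 7); vs Beta: Gamma (payoff 2); vs Gamma: Gamma (payoff 9); vs Delta: Beta (payoff 5); vs Epsilon: Beta (payoff 9).
Mutual best responses occur at (Alpha, Delta), (Gamma, Gamma), and (Epsilon, Beta); at each, neither player gains by switching.

(Alpha, Delta), (Gamma, Gamma), and (Epsilon, Beta)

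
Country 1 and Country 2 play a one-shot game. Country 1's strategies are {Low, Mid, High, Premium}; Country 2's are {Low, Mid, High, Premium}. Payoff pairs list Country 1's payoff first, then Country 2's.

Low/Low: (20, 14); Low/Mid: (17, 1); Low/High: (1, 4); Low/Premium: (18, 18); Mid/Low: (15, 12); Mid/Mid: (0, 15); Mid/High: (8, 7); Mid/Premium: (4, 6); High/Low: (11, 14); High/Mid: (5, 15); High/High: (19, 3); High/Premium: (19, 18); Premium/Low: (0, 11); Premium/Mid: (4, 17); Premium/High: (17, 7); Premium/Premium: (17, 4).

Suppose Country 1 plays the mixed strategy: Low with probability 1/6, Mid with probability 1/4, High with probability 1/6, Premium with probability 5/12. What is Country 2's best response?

Compute Country 2's expected payoff from each pure strategy against the given mix.
Low: (1/6)·14 + (1/4)·12 + (1/6)·14 + (5/12)·11 = 49/4
Mid: (1/6)·1 + (1/4)·15 + (1/6)·15 + (5/12)·17 = 27/2
High: (1/6)·4 + (1/4)·7 + (1/6)·3 + (5/12)·7 = 35/6
Premium: (1/6)·18 + (1/4)·6 + (1/6)·18 + (5/12)·4 = 55/6
Highest expected payoff is 27/2, from Mid.

Mid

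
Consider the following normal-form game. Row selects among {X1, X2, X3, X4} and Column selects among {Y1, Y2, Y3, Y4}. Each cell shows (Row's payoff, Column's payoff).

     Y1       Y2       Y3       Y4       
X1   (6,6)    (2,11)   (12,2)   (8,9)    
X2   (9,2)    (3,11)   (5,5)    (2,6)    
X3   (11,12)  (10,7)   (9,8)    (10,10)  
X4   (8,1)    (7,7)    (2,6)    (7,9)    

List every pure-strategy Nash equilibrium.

Find each player's best response to every opponent strategy; NE are the intersections.
Row's best responses — vs Y1: X3 (payoff 11); vs Y2: X3 (payoff 10); vs Y3: X1 (payoff 12); vs Y4: X3 (payoff 10).
Column's best responses — vs X1: Y2 (payoff 11); vs X2: Y2 (payoff 11); vs X3: Y1 (payoff 12); vs X4: Y4 (payoff 9).
The only mutual best response is (X3, Y1); neither player gains by switching there.

(X3, Y1)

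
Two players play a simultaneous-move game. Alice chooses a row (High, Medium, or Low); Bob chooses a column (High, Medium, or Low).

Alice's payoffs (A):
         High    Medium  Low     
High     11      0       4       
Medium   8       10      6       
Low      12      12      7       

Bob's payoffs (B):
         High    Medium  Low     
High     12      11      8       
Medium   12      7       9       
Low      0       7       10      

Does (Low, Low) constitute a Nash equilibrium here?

Holding Bob at Low: Alice gets 7 from Low, versus 4 from High, 6 from Medium. No profitable deviation for Alice.
Holding Alice at Low: Bob gets 10 from Low, versus 0 from High, 7 from Medium. No profitable deviation for Bob either.

Yes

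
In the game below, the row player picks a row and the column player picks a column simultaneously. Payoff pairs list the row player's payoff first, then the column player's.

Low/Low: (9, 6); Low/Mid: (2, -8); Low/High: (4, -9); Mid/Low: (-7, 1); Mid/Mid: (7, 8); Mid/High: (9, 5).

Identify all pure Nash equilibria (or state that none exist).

(Low, Low) and (Mid, Mid)

A profile is a Nash equilibrium when each player is best-responding to the other.
The row player's best responses — vs Low: Low (payoff 9); vs Mid: Mid (payoff 7); vs High: Mid (payoff 9).
The column player's best responses — vs Low: Low (payoff 6); vs Mid: Mid (payoff 8).
Mutual best responses occur at (Low, Low) and (Mid, Mid); at each, neither player gains by switching.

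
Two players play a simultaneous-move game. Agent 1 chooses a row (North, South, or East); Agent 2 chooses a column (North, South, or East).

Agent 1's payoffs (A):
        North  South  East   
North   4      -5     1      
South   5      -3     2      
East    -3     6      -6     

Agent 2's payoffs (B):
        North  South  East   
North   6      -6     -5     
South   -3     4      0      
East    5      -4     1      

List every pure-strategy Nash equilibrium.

Check mutual best responses: a cell is a NE iff neither player can gain by unilaterally deviating.
Agent 1's best responses — vs North: South (payoff 5); vs South: East (payoff 6); vs East: South (payoff 2).
Agent 2's best responses — vs North: North (payoff 6); vs South: South (payoff 4); vs East: North (payoff 5).
No cell has both players best-responding. For instance, Agent 1's best reply to South is East, but against East Agent 2 prefers North over South.

None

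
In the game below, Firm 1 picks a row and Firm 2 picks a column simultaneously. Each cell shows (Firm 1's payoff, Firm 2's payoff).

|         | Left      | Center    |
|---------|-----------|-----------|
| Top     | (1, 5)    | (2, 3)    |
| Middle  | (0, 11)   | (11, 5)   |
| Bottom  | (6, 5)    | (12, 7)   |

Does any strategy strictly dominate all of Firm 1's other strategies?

A strategy is strictly dominant if it gives Firm 1 a strictly higher payoff than every other strategy, against every choice by the opponent.
Bottom strictly dominates: vs Left: 6 > each of {1, 0}; vs Center: 12 > each of {2, 11}.

Bottom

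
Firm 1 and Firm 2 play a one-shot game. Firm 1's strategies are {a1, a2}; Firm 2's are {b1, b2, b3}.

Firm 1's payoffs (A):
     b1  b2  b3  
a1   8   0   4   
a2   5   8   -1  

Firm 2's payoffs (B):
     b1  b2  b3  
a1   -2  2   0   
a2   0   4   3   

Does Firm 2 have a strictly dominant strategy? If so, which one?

Check whether one of Firm 2's strategies beats all alternatives regardless of what the opponent does.
b2 strictly dominates: vs a1: 2 > each of {-2, 0}; vs a2: 4 > each of {0, 3}.

b2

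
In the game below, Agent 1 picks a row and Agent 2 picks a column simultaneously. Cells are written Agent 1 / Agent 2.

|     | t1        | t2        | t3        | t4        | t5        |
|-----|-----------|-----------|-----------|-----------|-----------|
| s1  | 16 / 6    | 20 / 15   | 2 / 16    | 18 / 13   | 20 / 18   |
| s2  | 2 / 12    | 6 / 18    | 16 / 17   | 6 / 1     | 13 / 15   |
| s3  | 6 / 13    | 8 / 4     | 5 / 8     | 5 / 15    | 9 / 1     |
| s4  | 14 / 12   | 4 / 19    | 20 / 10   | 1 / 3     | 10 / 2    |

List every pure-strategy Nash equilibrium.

(s1, t5)

A profile is a Nash equilibrium when each player is best-responding to the other.
Agent 1's best responses — vs t1: s1 (payoff 16); vs t2: s1 (payoff 20); vs t3: s4 (payoff 20); vs t4: s1 (payoff 18); vs t5: s1 (payoff 20).
Agent 2's best responses — vs s1: t5 (payoff 18); vs s2: t2 (payoff 18); vs s3: t4 (payoff 15); vs s4: t2 (payoff 19).
The only mutual best response is (s1, t5); neither player gains by switching there.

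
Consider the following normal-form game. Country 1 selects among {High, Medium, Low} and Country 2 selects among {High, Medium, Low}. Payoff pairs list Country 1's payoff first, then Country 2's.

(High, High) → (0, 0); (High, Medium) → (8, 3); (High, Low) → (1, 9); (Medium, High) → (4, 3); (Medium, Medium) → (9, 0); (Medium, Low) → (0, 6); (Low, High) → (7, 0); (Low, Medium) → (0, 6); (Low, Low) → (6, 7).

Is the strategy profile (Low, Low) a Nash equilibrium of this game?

Yes

Holding Country 2 at Low: Country 1 gets 6 from Low, versus 1 from High, 0 from Medium. No profitable deviation for Country 1.
Holding Country 1 at Low: Country 2 gets 7 from Low, versus 0 from High, 6 from Medium. No profitable deviation for Country 2 either.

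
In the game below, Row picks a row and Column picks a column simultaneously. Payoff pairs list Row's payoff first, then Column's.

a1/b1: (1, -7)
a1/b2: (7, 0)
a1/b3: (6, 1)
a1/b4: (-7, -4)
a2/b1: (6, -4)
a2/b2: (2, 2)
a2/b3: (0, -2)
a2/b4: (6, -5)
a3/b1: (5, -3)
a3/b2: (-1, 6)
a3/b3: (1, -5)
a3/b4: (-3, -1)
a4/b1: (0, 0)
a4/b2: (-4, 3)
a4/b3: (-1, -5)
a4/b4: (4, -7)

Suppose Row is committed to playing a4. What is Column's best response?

b2

With Row fixed at a4, Column's payoffs are: b1 → 0, b2 → 3, b3 → -5, b4 → -7.
The maximum is 3, achieved by b2.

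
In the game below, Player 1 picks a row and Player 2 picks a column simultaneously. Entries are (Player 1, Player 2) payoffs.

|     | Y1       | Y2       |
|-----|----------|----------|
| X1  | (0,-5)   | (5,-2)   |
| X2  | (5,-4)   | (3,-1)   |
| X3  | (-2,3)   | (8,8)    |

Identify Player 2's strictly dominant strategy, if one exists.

Y2

Check whether one of Player 2's strategies beats all alternatives regardless of what the opponent does.
Y2 strictly dominates: vs X1: -2 > -5; vs X2: -1 > -4; vs X3: 8 > 3.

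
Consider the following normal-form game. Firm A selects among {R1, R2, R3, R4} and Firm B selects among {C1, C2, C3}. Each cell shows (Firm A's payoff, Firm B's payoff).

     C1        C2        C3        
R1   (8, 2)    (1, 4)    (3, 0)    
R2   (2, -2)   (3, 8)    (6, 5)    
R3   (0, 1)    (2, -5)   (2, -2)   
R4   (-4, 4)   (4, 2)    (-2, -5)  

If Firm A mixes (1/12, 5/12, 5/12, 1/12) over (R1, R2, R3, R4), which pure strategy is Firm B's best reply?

C2

Compute Firm B's expected payoff from each pure strategy against the given mix.
C1: (1/12)·2 + (5/12)·(-2) + (5/12)·1 + (1/12)·4 = 1/12
C2: (1/12)·4 + (5/12)·8 + (5/12)·(-5) + (1/12)·2 = 7/4
C3: (1/12)·0 + (5/12)·5 + (5/12)·(-2) + (1/12)·(-5) = 5/6
Highest expected payoff is 7/4, from C2.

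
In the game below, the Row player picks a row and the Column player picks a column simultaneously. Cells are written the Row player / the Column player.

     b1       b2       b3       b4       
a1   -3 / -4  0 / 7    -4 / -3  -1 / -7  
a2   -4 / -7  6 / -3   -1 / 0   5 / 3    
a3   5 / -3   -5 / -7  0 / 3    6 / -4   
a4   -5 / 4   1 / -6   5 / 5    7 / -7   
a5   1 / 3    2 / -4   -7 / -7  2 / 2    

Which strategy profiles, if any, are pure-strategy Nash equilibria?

Find each player's best response to every opponent strategy; NE are the intersections.
The Row player's best responses — vs b1: a3 (payoff 5); vs b2: a2 (payoff 6); vs b3: a4 (payoff 5); vs b4: a4 (payoff 7).
The Column player's best responses — vs a1: b2 (payoff 7); vs a2: b4 (payoff 3); vs a3: b3 (payoff 3); vs a4: b3 (payoff 5); vs a5: b1 (payoff 3).
The only mutual best response is (a4, b3); neither player gains by switching there.

(a4, b3)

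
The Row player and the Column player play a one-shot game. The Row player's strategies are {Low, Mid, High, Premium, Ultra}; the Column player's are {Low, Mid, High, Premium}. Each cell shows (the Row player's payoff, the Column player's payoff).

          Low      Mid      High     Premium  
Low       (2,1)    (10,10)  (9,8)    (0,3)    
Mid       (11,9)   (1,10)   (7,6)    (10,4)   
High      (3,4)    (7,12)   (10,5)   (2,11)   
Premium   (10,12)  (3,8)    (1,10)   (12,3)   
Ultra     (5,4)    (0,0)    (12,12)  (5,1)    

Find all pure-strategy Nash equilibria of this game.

(Low, Mid) and (Ultra, High)

Find each player's best response to every opponent strategy; NE are the intersections.
The Row player's best responses — vs Low: Mid (payoff 11); vs Mid: Low (payoff 10); vs High: Ultra (payoff 12); vs Premium: Premium (payoff 12).
The Column player's best responses — vs Low: Mid (payoff 10); vs Mid: Mid (payoff 10); vs High: Mid (payoff 12); vs Premium: Low (payoff 12); vs Ultra: High (payoff 12).
Mutual best responses occur at (Low, Mid) and (Ultra, High); at each, neither player gains by switching.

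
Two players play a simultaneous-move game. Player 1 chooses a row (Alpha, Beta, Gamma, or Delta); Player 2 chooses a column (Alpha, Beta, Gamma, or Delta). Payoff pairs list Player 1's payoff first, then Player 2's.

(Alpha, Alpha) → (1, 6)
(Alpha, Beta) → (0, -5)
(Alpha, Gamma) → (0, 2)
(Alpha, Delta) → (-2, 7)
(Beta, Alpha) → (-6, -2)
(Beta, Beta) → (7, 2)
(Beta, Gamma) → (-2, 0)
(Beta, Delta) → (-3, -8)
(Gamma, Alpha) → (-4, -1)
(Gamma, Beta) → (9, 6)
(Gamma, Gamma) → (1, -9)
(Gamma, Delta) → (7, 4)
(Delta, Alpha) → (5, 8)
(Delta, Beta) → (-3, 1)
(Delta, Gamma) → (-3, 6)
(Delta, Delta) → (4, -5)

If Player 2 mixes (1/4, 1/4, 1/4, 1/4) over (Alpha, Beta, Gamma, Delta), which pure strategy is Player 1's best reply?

Gamma

Compute Player 1's expected payoff from each pure strategy against the given mix.
Alpha: (1/4)·1 + (1/4)·0 + (1/4)·0 + (1/4)·(-2) = -1/4
Beta: (1/4)·(-6) + (1/4)·7 + (1/4)·(-2) + (1/4)·(-3) = -1
Gamma: (1/4)·(-4) + (1/4)·9 + (1/4)·1 + (1/4)·7 = 13/4
Delta: (1/4)·5 + (1/4)·(-3) + (1/4)·(-3) + (1/4)·4 = 3/4
Highest expected payoff is 13/4, from Gamma.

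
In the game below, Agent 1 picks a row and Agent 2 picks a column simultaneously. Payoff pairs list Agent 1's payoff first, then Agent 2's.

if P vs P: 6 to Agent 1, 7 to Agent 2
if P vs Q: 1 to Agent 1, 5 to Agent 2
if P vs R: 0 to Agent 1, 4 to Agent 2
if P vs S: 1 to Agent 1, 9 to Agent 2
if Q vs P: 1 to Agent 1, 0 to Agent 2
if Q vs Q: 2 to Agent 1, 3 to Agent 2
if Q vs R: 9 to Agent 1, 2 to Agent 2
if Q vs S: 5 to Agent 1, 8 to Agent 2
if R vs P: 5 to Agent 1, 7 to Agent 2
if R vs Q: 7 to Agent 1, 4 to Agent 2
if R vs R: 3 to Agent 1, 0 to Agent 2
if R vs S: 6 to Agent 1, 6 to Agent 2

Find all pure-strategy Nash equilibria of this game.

Find each player's best response to every opponent strategy; NE are the intersections.
Agent 1's best responses — vs P: P (payoff 6); vs Q: R (payoff 7); vs R: Q (payoff 9); vs S: R (payoff 6).
Agent 2's best responses — vs P: S (payoff 9); vs Q: S (payoff 8); vs R: P (payoff 7).
No cell has both players best-responding. For instance, Agent 1's best reply to R is Q, but against Q Agent 2 prefers S over R.

None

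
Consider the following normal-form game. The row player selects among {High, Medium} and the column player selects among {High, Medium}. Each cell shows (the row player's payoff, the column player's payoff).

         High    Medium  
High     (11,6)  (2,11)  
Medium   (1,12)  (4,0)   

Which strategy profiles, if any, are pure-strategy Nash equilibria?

A profile is a Nash equilibrium when each player is best-responding to the other.
The row player's best responses — vs High: High (payoff 11); vs Medium: Medium (payoff 4).
The column player's best responses — vs High: Medium (payoff 11); vs Medium: High (payoff 12).
No cell has both players best-responding. For instance, the row player's best reply to Medium is Medium, but against Medium the column player prefers High over Medium.

None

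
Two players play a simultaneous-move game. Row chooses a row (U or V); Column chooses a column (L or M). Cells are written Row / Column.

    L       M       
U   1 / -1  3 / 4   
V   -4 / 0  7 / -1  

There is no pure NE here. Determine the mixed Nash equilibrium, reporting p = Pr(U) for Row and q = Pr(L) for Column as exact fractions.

In a mixed NE each player is indifferent between their pure strategies, so the opponent's mix sets the indifference.
Column indifferent between L and M: p·(-1) + (1−p)·0 = p·4 + (1−p)·(-1) ⟹ 0 + (-1)p = (-1) + 5p ⟹ p = 1/6.
Row indifferent between U and V: q·1 + (1−q)·3 = q·(-4) + (1−q)·7 ⟹ 3 + (-2)q = 7 + (-11)q ⟹ q = 4/9.

p = 1/6, q = 4/9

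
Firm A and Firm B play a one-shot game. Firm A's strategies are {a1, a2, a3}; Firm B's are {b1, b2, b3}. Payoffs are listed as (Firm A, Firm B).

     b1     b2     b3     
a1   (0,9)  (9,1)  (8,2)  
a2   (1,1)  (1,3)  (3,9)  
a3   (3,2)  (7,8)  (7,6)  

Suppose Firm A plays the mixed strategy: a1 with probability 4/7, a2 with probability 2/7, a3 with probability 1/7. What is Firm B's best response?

b1

Firm B's best reply maximizes expected payoff against the mix.
b1: (4/7)·9 + (2/7)·1 + (1/7)·2 = 40/7
b2: (4/7)·1 + (2/7)·3 + (1/7)·8 = 18/7
b3: (4/7)·2 + (2/7)·9 + (1/7)·6 = 32/7
Highest expected payoff is 40/7, from b1.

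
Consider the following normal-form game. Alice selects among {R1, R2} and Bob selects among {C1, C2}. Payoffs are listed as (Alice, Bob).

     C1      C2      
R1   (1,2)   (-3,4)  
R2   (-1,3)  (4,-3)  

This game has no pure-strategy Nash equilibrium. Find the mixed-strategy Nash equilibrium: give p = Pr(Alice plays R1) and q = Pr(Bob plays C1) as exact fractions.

Each player's mixing probability is pinned down by making the *other* player indifferent.
Bob indifferent between C1 and C2: p·2 + (1−p)·3 = p·4 + (1−p)·(-3) ⟹ 3 + (-1)p = (-3) + 7p ⟹ p = 3/4.
Alice indifferent between R1 and R2: q·1 + (1−q)·(-3) = q·(-1) + (1−q)·4 ⟹ (-3) + 4q = 4 + (-5)q ⟹ q = 7/9.

p = 3/4, q = 7/9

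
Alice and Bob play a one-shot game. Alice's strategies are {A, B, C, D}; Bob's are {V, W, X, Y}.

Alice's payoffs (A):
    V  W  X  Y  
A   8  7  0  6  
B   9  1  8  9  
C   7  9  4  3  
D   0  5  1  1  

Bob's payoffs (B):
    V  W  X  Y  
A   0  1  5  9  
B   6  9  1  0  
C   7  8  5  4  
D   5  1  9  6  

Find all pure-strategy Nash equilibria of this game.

(C, W)

Check mutual best responses: a cell is a NE iff neither player can gain by unilaterally deviating.
Alice's best responses — vs V: B (payoff 9); vs W: C (payoff 9); vs X: B (payoff 8); vs Y: B (payoff 9).
Bob's best responses — vs A: Y (payoff 9); vs B: W (payoff 9); vs C: W (payoff 8); vs D: X (payoff 9).
The only mutual best response is (C, W); neither player gains by switching there.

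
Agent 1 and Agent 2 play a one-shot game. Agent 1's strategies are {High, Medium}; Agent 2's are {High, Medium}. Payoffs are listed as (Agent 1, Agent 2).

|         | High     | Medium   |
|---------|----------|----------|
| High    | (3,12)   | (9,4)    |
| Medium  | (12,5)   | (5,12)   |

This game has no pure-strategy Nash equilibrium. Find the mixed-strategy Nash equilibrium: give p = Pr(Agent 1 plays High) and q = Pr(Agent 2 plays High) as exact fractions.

Each player's mixing probability is pinned down by making the *other* player indifferent.
Agent 2 indifferent between High and Medium: p·12 + (1−p)·5 = p·4 + (1−p)·12 ⟹ 5 + 7p = 12 + (-8)p ⟹ p = 7/15.
Agent 1 indifferent between High and Medium: q·3 + (1−q)·9 = q·12 + (1−q)·5 ⟹ 9 + (-6)q = 5 + 7q ⟹ q = 4/13.

p = 7/15, q = 4/13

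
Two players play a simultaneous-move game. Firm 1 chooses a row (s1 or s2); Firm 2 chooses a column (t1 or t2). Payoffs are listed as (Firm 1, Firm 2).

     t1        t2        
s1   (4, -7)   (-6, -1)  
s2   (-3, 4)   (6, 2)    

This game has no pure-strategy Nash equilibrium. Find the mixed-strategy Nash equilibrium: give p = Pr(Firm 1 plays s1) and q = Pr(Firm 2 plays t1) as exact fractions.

In a mixed NE each player is indifferent between their pure strategies, so the opponent's mix sets the indifference.
Firm 2 indifferent between t1 and t2: p·(-7) + (1−p)·4 = p·(-1) + (1−p)·2 ⟹ 4 + (-11)p = 2 + (-3)p ⟹ p = 1/4.
Firm 1 indifferent between s1 and s2: q·4 + (1−q)·(-6) = q·(-3) + (1−q)·6 ⟹ (-6) + 10q = 6 + (-9)q ⟹ q = 12/19.

p = 1/4, q = 12/19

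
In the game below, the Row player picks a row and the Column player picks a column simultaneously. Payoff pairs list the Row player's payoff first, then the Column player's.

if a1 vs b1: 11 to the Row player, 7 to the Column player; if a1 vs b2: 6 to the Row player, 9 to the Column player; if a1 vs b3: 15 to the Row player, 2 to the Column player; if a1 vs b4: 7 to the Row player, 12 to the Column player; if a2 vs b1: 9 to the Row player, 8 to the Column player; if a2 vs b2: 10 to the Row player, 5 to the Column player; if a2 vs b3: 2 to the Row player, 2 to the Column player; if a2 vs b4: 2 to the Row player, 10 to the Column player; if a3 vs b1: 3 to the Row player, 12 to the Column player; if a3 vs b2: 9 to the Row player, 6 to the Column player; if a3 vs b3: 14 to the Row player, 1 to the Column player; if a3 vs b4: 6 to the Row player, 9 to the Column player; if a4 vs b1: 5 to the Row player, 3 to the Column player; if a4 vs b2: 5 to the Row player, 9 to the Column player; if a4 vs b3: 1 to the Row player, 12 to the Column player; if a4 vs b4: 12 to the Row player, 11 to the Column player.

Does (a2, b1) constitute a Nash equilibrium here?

Holding the Column player at b1: the Row player gets 9 from a2 but could get 11 by switching to a1. The Row player has a profitable deviation.

No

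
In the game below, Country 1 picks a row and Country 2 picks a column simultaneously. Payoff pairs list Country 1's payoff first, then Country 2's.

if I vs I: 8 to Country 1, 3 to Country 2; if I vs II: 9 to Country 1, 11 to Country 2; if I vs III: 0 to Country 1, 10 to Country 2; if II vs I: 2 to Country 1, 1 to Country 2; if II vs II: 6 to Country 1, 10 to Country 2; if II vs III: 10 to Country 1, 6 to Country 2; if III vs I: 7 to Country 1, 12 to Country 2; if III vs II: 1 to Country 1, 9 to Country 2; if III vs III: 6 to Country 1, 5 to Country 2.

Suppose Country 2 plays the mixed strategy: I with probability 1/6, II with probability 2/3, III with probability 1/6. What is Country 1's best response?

I

Country 1's best reply maximizes expected payoff against the mix.
I: (1/6)·8 + (2/3)·9 + (1/6)·0 = 22/3
II: (1/6)·2 + (2/3)·6 + (1/6)·10 = 6
III: (1/6)·7 + (2/3)·1 + (1/6)·6 = 17/6
Highest expected payoff is 22/3, from I.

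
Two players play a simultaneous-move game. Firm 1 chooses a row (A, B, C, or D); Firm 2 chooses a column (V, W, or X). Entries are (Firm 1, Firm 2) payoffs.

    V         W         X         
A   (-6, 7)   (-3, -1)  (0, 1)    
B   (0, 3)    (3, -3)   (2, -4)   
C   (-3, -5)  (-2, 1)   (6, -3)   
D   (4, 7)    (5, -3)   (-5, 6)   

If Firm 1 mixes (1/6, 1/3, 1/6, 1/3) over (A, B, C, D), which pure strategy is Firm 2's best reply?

V

Compute Firm 2's expected payoff from each pure strategy against the given mix.
V: (1/6)·7 + (1/3)·3 + (1/6)·(-5) + (1/3)·7 = 11/3
W: (1/6)·(-1) + (1/3)·(-3) + (1/6)·1 + (1/3)·(-3) = -2
X: (1/6)·1 + (1/3)·(-4) + (1/6)·(-3) + (1/3)·6 = 1/3
Highest expected payoff is 11/3, from V.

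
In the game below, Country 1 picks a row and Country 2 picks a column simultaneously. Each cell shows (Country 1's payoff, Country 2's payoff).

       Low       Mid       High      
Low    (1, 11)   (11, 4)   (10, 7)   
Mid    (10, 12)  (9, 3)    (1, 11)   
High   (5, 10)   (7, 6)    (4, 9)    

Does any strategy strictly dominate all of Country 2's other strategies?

Low

Check whether one of Country 2's strategies beats all alternatives regardless of what the opponent does.
Low strictly dominates: vs Low: 11 > each of {4, 7}; vs Mid: 12 > each of {3, 11}; vs High: 10 > each of {6, 9}.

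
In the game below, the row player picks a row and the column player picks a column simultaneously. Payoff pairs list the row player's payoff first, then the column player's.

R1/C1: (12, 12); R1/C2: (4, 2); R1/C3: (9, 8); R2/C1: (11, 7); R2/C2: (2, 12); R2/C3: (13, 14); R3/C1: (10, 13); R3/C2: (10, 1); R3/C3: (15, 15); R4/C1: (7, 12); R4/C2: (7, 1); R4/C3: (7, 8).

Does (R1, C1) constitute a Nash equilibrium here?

Holding the column player at C1: the row player gets 12 from R1, versus 11 from R2, 10 from R3, 7 from R4. No profitable deviation for the row player.
Holding the row player at R1: the column player gets 12 from C1, versus 2 from C2, 8 from C3. No profitable deviation for the column player either.

Yes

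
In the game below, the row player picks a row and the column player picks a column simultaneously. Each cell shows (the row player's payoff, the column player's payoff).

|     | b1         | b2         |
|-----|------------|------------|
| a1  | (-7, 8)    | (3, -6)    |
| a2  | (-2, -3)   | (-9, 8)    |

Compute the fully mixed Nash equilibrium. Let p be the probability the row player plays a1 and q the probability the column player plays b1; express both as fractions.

p = 11/25, q = 12/17

In a mixed NE each player is indifferent between their pure strategies, so the opponent's mix sets the indifference.
The column player indifferent between b1 and b2: p·8 + (1−p)·(-3) = p·(-6) + (1−p)·8 ⟹ (-3) + 11p = 8 + (-14)p ⟹ p = 11/25.
The row player indifferent between a1 and a2: q·(-7) + (1−q)·3 = q·(-2) + (1−q)·(-9) ⟹ 3 + (-10)q = (-9) + 7q ⟹ q = 12/17.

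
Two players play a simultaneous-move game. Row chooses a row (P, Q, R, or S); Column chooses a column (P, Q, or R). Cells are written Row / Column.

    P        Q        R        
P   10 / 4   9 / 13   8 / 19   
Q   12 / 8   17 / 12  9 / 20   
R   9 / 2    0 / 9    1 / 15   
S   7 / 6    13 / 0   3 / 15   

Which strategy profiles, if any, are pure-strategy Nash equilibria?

Find each player's best response to every opponent strategy; NE are the intersections.
Row's best responses — vs P: Q (payoff 12); vs Q: Q (payoff 17); vs R: Q (payoff 9).
Column's best responses — vs P: R (payoff 19); vs Q: R (payoff 20); vs R: R (payoff 15); vs S: R (payoff 15).
The only mutual best response is (Q, R); neither player gains by switching there.

(Q, R)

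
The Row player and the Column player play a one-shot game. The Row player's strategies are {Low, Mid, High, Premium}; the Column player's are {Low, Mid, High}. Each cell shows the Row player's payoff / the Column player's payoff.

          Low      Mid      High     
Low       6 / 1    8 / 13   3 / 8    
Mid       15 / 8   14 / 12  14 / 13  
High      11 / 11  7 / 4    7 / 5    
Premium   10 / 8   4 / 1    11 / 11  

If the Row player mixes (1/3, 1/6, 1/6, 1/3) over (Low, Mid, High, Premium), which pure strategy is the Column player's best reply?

High

Compute the Column player's expected payoff from each pure strategy against the given mix.
Low: (1/3)·1 + (1/6)·8 + (1/6)·11 + (1/3)·8 = 37/6
Mid: (1/3)·13 + (1/6)·12 + (1/6)·4 + (1/3)·1 = 22/3
High: (1/3)·8 + (1/6)·13 + (1/6)·5 + (1/3)·11 = 28/3
Highest expected payoff is 28/3, from High.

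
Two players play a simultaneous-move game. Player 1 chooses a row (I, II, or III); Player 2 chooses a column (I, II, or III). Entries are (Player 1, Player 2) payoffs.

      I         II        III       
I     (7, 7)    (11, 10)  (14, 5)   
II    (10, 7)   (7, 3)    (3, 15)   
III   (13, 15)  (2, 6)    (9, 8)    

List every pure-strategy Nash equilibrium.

(I, II) and (III, I)

Find each player's best response to every opponent strategy; NE are the intersections.
Player 1's best responses — vs I: III (payoff 13); vs II: I (payoff 11); vs III: I (payoff 14).
Player 2's best responses — vs I: II (payoff 10); vs II: III (payoff 15); vs III: I (payoff 15).
Mutual best responses occur at (I, II) and (III, I); at each, neither player gains by switching.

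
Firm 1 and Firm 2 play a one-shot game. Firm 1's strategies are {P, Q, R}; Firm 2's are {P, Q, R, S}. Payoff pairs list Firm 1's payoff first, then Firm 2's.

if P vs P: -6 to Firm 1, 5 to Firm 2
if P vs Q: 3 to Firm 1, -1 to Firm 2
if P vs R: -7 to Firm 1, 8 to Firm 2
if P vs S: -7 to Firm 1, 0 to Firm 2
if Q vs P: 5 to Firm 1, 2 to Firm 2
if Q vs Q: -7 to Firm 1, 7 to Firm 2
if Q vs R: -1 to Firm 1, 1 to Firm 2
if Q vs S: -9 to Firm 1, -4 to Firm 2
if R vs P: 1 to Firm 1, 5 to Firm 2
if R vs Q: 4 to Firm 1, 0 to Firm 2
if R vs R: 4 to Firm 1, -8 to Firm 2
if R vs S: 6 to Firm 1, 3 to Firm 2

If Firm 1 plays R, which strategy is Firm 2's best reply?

P

With Firm 1 fixed at R, Firm 2's payoffs are: P → 5, Q → 0, R → -8, S → 3.
The maximum is 5, achieved by P.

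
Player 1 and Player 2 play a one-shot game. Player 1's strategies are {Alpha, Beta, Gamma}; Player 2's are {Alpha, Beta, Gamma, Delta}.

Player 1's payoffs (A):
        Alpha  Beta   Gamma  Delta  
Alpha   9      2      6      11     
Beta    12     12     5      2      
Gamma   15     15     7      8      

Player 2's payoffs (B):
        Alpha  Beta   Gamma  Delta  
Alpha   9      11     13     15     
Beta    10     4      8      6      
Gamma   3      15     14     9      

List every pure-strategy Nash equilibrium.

(Alpha, Delta) and (Gamma, Beta)

A profile is a Nash equilibrium when each player is best-responding to the other.
Player 1's best responses — vs Alpha: Gamma (payoff 15); vs Beta: Gamma (payoff 15); vs Gamma: Gamma (payoff 7); vs Delta: Alpha (payoff 11).
Player 2's best responses — vs Alpha: Delta (payoff 15); vs Beta: Alpha (payoff 10); vs Gamma: Beta (payoff 15).
Mutual best responses occur at (Alpha, Delta) and (Gamma, Beta); at each, neither player gains by switching.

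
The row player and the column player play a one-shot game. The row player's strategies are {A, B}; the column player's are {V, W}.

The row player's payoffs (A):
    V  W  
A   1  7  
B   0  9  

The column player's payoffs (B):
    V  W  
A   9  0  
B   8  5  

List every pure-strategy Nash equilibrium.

Find each player's best response to every opponent strategy; NE are the intersections.
The row player's best responses — vs V: A (payoff 1); vs W: B (payoff 9).
The column player's best responses — vs A: V (payoff 9); vs B: V (payoff 8).
The only mutual best response is (A, V); neither player gains by switching there.

(A, V)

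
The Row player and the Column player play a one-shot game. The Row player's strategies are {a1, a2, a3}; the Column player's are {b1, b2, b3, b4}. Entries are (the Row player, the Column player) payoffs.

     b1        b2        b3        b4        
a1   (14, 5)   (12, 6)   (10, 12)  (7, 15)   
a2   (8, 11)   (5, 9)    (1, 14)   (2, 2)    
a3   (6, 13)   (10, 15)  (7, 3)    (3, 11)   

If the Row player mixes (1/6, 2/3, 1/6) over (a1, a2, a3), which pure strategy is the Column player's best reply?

b3

Compute the Column player's expected payoff from each pure strategy against the given mix.
b1: (1/6)·5 + (2/3)·11 + (1/6)·13 = 31/3
b2: (1/6)·6 + (2/3)·9 + (1/6)·15 = 19/2
b3: (1/6)·12 + (2/3)·14 + (1/6)·3 = 71/6
b4: (1/6)·15 + (2/3)·2 + (1/6)·11 = 17/3
Highest expected payoff is 71/6, from b3.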